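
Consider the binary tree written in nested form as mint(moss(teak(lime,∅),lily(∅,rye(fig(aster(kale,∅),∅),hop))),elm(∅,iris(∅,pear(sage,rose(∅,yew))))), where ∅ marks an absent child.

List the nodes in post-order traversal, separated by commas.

Post-order visits the left subtree, then the right subtree, then the node.
At mint: go left to moss.
  At moss: go left to teak.
    At teak: go left to lime.
      lime is a leaf — visit lime.
    At teak: no right child.
    Visit teak.
  At moss: go right to lily.
    At lily: no left child.
    At lily: go right to rye.
      At rye: go left to fig.
        At fig: go left to aster.
          At aster: go left to kale.
            kale is a leaf — visit kale.
          At aster: no right child.
          Visit aster.
        At fig: no right child.
        Visit fig.
      At rye: go right to hop.
        hop is a leaf — visit hop.
      Visit rye.
    Visit lily.
  Visit moss.
At mint: go right to elm.
  At elm: no left child.
  At elm: go right to iris.
    At iris: no left child.
    At iris: go right to pear.
      At pear: go left to sage.
        sage is a leaf — visit sage.
      At pear: go right to rose.
        At rose: no left child.
        At rose: go right to yew.
          yew is a leaf — visit yew.
        Visit rose.
      Visit pear.
    Visit iris.
  Visit elm.
Visit mint.

lime, teak, kale, aster, fig, hop, rye, lily, moss, sage, yew, rose, pear, iris, elm, mint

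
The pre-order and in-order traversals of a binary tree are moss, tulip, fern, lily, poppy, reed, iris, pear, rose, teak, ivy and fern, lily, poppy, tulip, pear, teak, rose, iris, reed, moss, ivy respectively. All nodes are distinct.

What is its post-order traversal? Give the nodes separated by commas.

The first element of pre-order is the root; it splits in-order into left and right subtrees.
Root moss: left subtree has 9 nodes {fern, lily, poppy, tulip, pear, teak, rose, iris, reed}, right has 1 {ivy}.
  Root tulip: left subtree has 3 nodes {fern, lily, poppy}, right has 5 {pear, teak, rose, iris, reed}.
    Root fern: left subtree has 0 nodes { }, right has 2 {lily, poppy}.
      Root lily: left subtree has 0 nodes { }, right has 1 {poppy}.
    Root reed: left subtree has 4 nodes {pear, teak, rose, iris}, right has 0 { }.
      Root iris: left subtree has 3 nodes {pear, teak, rose}, right has 0 { }.
        Root pear: left subtree has 0 nodes { }, right has 2 {teak, rose}.
          Root rose: left subtree has 1 node {teak}, right has 0 { }.

poppy, lily, fern, teak, rose, pear, iris, reed, tulip, ivy, moss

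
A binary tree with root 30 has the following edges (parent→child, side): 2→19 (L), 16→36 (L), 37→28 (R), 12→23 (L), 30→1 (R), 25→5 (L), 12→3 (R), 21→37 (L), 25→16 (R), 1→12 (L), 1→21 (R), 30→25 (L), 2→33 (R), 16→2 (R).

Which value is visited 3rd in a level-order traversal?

Level-order visits nodes level by level from the root, left to right within each level.
Level 0: 30
Level 1: 25, 1
Level 2: 5, 16, 12, 21
Level 3: 36, 2, 23, 3, 37
Level 4: 19, 33, 28
Full level-order sequence: 30, 25, 1, 5, 16, 12, 21, 36, 2, 23, 3, 37, 19, 33, 28.

1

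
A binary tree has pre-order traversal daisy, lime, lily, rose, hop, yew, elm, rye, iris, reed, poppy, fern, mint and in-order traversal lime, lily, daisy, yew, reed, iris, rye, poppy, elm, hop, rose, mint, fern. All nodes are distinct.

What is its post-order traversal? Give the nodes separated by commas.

lily, lime, reed, iris, poppy, rye, elm, yew, hop, mint, fern, rose, daisy

The first element of pre-order is the root; it splits in-order into left and right subtrees.
Root daisy: left subtree has 2 nodes {lime, lily}, right has 10 {yew, reed, iris, rye, poppy, elm, hop, rose, mint, fern}.
  Root lime: left subtree has 0 nodes { }, right has 1 {lily}.
  Root rose: left subtree has 7 nodes {yew, reed, iris, rye, poppy, elm, hop}, right has 2 {mint, fern}.
    Root hop: left subtree has 6 nodes {yew, reed, iris, rye, poppy, elm}, right has 0 { }.
      Root yew: left subtree has 0 nodes { }, right has 5 {reed, iris, rye, poppy, elm}.
        Root elm: left subtree has 4 nodes {reed, iris, rye, poppy}, right has 0 { }.
          Root rye: left subtree has 2 nodes {reed, iris}, right has 1 {poppy}.
            Root iris: left subtree has 1 node {reed}, right has 0 { }.
    Root fern: left subtree has 1 node {mint}, right has 0 { }.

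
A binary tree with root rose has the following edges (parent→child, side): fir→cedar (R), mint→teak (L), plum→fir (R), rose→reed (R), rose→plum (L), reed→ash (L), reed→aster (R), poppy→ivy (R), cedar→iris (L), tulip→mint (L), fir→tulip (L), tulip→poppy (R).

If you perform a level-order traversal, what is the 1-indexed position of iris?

11

Level-order visits nodes level by level from the root, left to right within each level.
Level 0: rose
Level 1: plum, reed
Level 2: fir, ash, aster
Level 3: tulip, cedar
Level 4: mint, poppy, iris
Level 5: teak, ivy
Full level-order sequence: rose, plum, reed, fir, ash, aster, tulip, cedar, mint, poppy, iris, teak, ivy.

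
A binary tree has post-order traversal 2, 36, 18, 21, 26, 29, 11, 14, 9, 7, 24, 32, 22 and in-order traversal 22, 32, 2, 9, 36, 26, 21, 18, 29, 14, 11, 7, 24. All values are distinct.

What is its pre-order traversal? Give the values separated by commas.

The last element of post-order is the root; it splits in-order into left and right subtrees.
Root 22: left subtree has 0 nodes { }, right has 12 {32, 2, 9, 36, 26, 21, 18, 29, 14, 11, 7, 24}.
  Root 32: left subtree has 0 nodes { }, right has 11 {2, 9, 36, 26, 21, 18, 29, 14, 11, 7, 24}.
    Root 24: left subtree has 10 nodes {2, 9, 36, 26, 21, 18, 29, 14, 11, 7}, right has 0 { }.
      Root 7: left subtree has 9 nodes {2, 9, 36, 26, 21, 18, 29, 14, 11}, right has 0 { }.
        Root 9: left subtree has 1 node {2}, right has 7 {36, 26, 21, 18, 29, 14, 11}.
          Root 14: left subtree has 5 nodes {36, 26, 21, 18, 29}, right has 1 {11}.
            Root 29: left subtree has 4 nodes {36, 26, 21, 18}, right has 0 { }.
              Root 26: left subtree has 1 node {36}, right has 2 {21, 18}.
                Root 21: left subtree has 0 nodes { }, right has 1 {18}.

22, 32, 24, 7, 9, 2, 14, 29, 26, 36, 21, 18, 11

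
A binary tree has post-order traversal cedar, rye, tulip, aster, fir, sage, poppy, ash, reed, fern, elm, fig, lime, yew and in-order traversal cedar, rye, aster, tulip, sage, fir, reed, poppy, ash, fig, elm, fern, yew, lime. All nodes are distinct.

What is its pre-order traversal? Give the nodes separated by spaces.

yew fig reed sage aster rye cedar tulip fir ash poppy elm fern lime

The last element of post-order is the root; it splits in-order into left and right subtrees.
Root yew: left subtree has 12 nodes {cedar, rye, aster, tulip, sage, fir, reed, poppy, ash, fig, elm, fern}, right has 1 {lime}.
  Root fig: left subtree has 9 nodes {cedar, rye, aster, tulip, sage, fir, reed, poppy, ash}, right has 2 {elm, fern}.
    Root reed: left subtree has 6 nodes {cedar, rye, aster, tulip, sage, fir}, right has 2 {poppy, ash}.
      Root sage: left subtree has 4 nodes {cedar, rye, aster, tulip}, right has 1 {fir}.
        Root aster: left subtree has 2 nodes {cedar, rye}, right has 1 {tulip}.
          Root rye: left subtree has 1 node {cedar}, right has 0 { }.
      Root ash: left subtree has 1 node {poppy}, right has 0 { }.
    Root elm: left subtree has 0 nodes { }, right has 1 {fern}.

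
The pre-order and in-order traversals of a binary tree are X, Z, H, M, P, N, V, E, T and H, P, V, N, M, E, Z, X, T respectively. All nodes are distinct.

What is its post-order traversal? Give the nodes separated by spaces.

The first element of pre-order is the root; it splits in-order into left and right subtrees.
Root X: left subtree has 7 nodes {H, P, V, N, M, E, Z}, right has 1 {T}.
  Root Z: left subtree has 6 nodes {H, P, V, N, M, E}, right has 0 { }.
    Root H: left subtree has 0 nodes { }, right has 5 {P, V, N, M, E}.
      Root M: left subtree has 3 nodes {P, V, N}, right has 1 {E}.
        Root P: left subtree has 0 nodes { }, right has 2 {V, N}.
          Root N: left subtree has 1 node {V}, right has 0 { }.

V N P E M H Z T X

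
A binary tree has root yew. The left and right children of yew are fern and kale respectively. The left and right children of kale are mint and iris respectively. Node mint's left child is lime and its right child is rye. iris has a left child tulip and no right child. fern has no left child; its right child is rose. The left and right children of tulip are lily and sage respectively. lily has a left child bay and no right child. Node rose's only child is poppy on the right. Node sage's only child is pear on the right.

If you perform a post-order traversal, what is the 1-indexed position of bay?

Post-order visits the left subtree, then the right subtree, then the node.
At yew: go left to fern.
  At fern: no left child.
  At fern: go right to rose.
    At rose: no left child.
    At rose: go right to poppy.
      poppy is a leaf — visit poppy.
    Visit rose.
  Visit fern.
At yew: go right to kale.
  At kale: go left to mint.
    At mint: go left to lime.
      lime is a leaf — visit lime.
    At mint: go right to rye.
      rye is a leaf — visit rye.
    Visit mint.
  At kale: go right to iris.
    At iris: go left to tulip.
      At tulip: go left to lily.
        At lily: go left to bay.
          bay is a leaf — visit bay.
        At lily: no right child.
        Visit lily.
      At tulip: go right to sage.
        At sage: no left child.
        At sage: go right to pear.
          pear is a leaf — visit pear.
        Visit sage.
      Visit tulip.
    At iris: no right child.
    Visit iris.
  Visit kale.
Visit yew.
Full post-order sequence: poppy, rose, fern, lime, rye, mint, bay, lily, pear, sage, tulip, iris, kale, yew.

7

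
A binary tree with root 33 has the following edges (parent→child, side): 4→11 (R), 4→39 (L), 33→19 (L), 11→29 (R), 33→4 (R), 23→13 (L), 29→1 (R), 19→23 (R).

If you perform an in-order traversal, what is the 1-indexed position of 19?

In-order visits the left subtree, then the node, then the right subtree.
At 33: go left to 19.
  At 19: no left child.
  Visit 19.
  At 19: go right to 23.
    At 23: go left to 13.
      13 is a leaf — visit 13.
    Visit 23.
    At 23: no right child.
Visit 33.
At 33: go right to 4.
  At 4: go left to 39.
    39 is a leaf — visit 39.
  Visit 4.
  At 4: go right to 11.
    At 11: no left child.
    Visit 11.
    At 11: go right to 29.
      At 29: no left child.
      Visit 29.
      At 29: go right to 1.
        1 is a leaf — visit 1.
Full in-order sequence: 19, 13, 23, 33, 39, 4, 11, 29, 1.

1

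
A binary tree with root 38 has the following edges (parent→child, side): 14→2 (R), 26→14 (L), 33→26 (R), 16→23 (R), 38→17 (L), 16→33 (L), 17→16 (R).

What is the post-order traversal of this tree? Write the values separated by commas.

Post-order visits the left subtree, then the right subtree, then the node.
At 38: go left to 17.
  At 17: no left child.
  At 17: go right to 16.
    At 16: go left to 33.
      At 33: no left child.
      At 33: go right to 26.
        At 26: go left to 14.
          At 14: no left child.
          At 14: go right to 2.
            2 is a leaf — visit 2.
          Visit 14.
        At 26: no right child.
        Visit 26.
      Visit 33.
    At 16: go right to 23.
      23 is a leaf — visit 23.
    Visit 16.
  Visit 17.
At 38: no right child.
Visit 38.

2, 14, 26, 33, 23, 16, 17, 38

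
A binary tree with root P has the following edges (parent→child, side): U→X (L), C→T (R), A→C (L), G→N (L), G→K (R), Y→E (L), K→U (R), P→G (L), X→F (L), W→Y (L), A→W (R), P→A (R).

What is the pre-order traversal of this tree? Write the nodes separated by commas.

Pre-order visits the node, then its left subtree, then its right subtree.
Visit P.
At P: go left to G.
  Visit G.
  At G: go left to N.
    N is a leaf — visit N.
  At G: go right to K.
    Visit K.
    At K: no left child.
    At K: go right to U.
      Visit U.
      At U: go left to X.
        Visit X.
        At X: go left to F.
          F is a leaf — visit F.
        At X: no right child.
      At U: no right child.
At P: go right to A.
  Visit A.
  At A: go left to C.
    Visit C.
    At C: no left child.
    At C: go right to T.
      T is a leaf — visit T.
  At A: go right to W.
    Visit W.
    At W: go left to Y.
      Visit Y.
      At Y: go left to E.
        E is a leaf — visit E.
      At Y: no right child.
    At W: no right child.

P, G, N, K, U, X, F, A, C, T, W, Y, E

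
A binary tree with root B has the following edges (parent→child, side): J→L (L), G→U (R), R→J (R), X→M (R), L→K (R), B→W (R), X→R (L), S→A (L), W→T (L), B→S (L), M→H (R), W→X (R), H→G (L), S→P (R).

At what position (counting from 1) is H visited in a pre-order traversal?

13

Pre-order visits the node, then its left subtree, then its right subtree.
Visit B.
At B: go left to S.
  Visit S.
  At S: go left to A.
    A is a leaf — visit A.
  At S: go right to P.
    P is a leaf — visit P.
At B: go right to W.
  Visit W.
  At W: go left to T.
    T is a leaf — visit T.
  At W: go right to X.
    Visit X.
    At X: go left to R.
      Visit R.
      At R: no left child.
      At R: go right to J.
        Visit J.
        At J: go left to L.
          Visit L.
          At L: no left child.
          At L: go right to K.
            K is a leaf — visit K.
        At J: no right child.
    At X: go right to M.
      Visit M.
      At M: no left child.
      At M: go right to H.
        Visit H.
        At H: go left to G.
          Visit G.
          At G: no left child.
          At G: go right to U.
            U is a leaf — visit U.
        At H: no right child.
Full pre-order sequence: B, S, A, P, W, T, X, R, J, L, K, M, H, G, U.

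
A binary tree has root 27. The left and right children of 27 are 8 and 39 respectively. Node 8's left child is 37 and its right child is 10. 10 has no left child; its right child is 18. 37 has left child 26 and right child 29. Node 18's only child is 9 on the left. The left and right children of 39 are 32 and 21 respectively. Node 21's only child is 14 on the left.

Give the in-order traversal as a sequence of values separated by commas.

In-order visits the left subtree, then the node, then the right subtree.
At 27: go left to 8.
  At 8: go left to 37.
    At 37: go left to 26.
      26 is a leaf — visit 26.
    Visit 37.
    At 37: go right to 29.
      29 is a leaf — visit 29.
  Visit 8.
  At 8: go right to 10.
    At 10: no left child.
    Visit 10.
    At 10: go right to 18.
      At 18: go left to 9.
        9 is a leaf — visit 9.
      Visit 18.
      At 18: no right child.
Visit 27.
At 27: go right to 39.
  At 39: go left to 32.
    32 is a leaf — visit 32.
  Visit 39.
  At 39: go right to 21.
    At 21: go left to 14.
      14 is a leaf — visit 14.
    Visit 21.
    At 21: no right child.

26, 37, 29, 8, 10, 9, 18, 27, 32, 39, 14, 21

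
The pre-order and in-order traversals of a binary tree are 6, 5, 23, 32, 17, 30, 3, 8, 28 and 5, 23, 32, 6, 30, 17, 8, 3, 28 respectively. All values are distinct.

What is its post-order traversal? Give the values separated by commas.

32, 23, 5, 30, 8, 28, 3, 17, 6

The first element of pre-order is the root; it splits in-order into left and right subtrees.
Root 6: left subtree has 3 nodes {5, 23, 32}, right has 5 {30, 17, 8, 3, 28}.
  Root 5: left subtree has 0 nodes { }, right has 2 {23, 32}.
    Root 23: left subtree has 0 nodes { }, right has 1 {32}.
  Root 17: left subtree has 1 node {30}, right has 3 {8, 3, 28}.
    Root 3: left subtree has 1 node {8}, right has 1 {28}.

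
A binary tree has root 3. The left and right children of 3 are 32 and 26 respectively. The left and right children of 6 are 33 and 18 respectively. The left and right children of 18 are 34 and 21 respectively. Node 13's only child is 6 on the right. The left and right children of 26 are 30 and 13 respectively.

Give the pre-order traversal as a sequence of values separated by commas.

3, 32, 26, 30, 13, 6, 33, 18, 34, 21

Pre-order visits the node, then its left subtree, then its right subtree.
Visit 3.
At 3: go left to 32.
  32 is a leaf — visit 32.
At 3: go right to 26.
  Visit 26.
  At 26: go left to 30.
    30 is a leaf — visit 30.
  At 26: go right to 13.
    Visit 13.
    At 13: no left child.
    At 13: go right to 6.
      Visit 6.
      At 6: go left to 33.
        33 is a leaf — visit 33.
      At 6: go right to 18.
        Visit 18.
        At 18: go left to 34.
          34 is a leaf — visit 34.
        At 18: go right to 21.
          21 is a leaf — visit 21.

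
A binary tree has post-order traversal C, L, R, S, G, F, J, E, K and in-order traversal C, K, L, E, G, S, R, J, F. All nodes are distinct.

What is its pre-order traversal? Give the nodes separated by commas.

K, C, E, L, J, G, S, R, F

The last element of post-order is the root; it splits in-order into left and right subtrees.
Root K: left subtree has 1 node {C}, right has 7 {L, E, G, S, R, J, F}.
  Root E: left subtree has 1 node {L}, right has 5 {G, S, R, J, F}.
    Root J: left subtree has 3 nodes {G, S, R}, right has 1 {F}.
      Root G: left subtree has 0 nodes { }, right has 2 {S, R}.
        Root S: left subtree has 0 nodes { }, right has 1 {R}.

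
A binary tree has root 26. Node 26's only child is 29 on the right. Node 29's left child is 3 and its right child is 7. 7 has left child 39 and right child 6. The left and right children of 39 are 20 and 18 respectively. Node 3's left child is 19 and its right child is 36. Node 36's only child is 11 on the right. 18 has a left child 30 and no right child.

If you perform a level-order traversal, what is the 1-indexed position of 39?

Level-order visits nodes level by level from the root, left to right within each level.
Level 0: 26
Level 1: 29
Level 2: 3, 7
Level 3: 19, 36, 39, 6
Level 4: 11, 20, 18
Level 5: 30
Full level-order sequence: 26, 29, 3, 7, 19, 36, 39, 6, 11, 20, 18, 30.

7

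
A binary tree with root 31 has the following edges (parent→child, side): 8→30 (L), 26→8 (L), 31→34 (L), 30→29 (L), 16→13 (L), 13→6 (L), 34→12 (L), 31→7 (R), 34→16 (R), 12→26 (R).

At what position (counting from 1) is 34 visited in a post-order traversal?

9

Post-order visits the left subtree, then the right subtree, then the node.
At 31: go left to 34.
  At 34: go left to 12.
    At 12: no left child.
    At 12: go right to 26.
      At 26: go left to 8.
        At 8: go left to 30.
          At 30: go left to 29.
            29 is a leaf — visit 29.
          At 30: no right child.
          Visit 30.
        At 8: no right child.
        Visit 8.
      At 26: no right child.
      Visit 26.
    Visit 12.
  At 34: go right to 16.
    At 16: go left to 13.
      At 13: go left to 6.
        6 is a leaf — visit 6.
      At 13: no right child.
      Visit 13.
    At 16: no right child.
    Visit 16.
  Visit 34.
At 31: go right to 7.
  7 is a leaf — visit 7.
Visit 31.
Full post-order sequence: 29, 30, 8, 26, 12, 6, 13, 16, 34, 7, 31.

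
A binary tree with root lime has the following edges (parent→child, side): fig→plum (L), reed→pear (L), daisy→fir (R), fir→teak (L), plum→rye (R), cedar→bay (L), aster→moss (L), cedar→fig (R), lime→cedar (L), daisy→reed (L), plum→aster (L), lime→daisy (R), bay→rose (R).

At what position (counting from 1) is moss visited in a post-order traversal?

Post-order visits the left subtree, then the right subtree, then the node.
At lime: go left to cedar.
  At cedar: go left to bay.
    At bay: no left child.
    At bay: go right to rose.
      rose is a leaf — visit rose.
    Visit bay.
  At cedar: go right to fig.
    At fig: go left to plum.
      At plum: go left to aster.
        At aster: go left to moss.
          moss is a leaf — visit moss.
        At aster: no right child.
        Visit aster.
      At plum: go right to rye.
        rye is a leaf — visit rye.
      Visit plum.
    At fig: no right child.
    Visit fig.
  Visit cedar.
At lime: go right to daisy.
  At daisy: go left to reed.
    At reed: go left to pear.
      pear is a leaf — visit pear.
    At reed: no right child.
    Visit reed.
  At daisy: go right to fir.
    At fir: go left to teak.
      teak is a leaf — visit teak.
    At fir: no right child.
    Visit fir.
  Visit daisy.
Visit lime.
Full post-order sequence: rose, bay, moss, aster, rye, plum, fig, cedar, pear, reed, teak, fir, daisy, lime.

3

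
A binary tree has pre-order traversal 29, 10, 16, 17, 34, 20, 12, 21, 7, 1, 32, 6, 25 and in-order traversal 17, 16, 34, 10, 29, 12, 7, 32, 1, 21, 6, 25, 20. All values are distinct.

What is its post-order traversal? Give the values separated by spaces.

17 34 16 10 32 1 7 25 6 21 12 20 29

The first element of pre-order is the root; it splits in-order into left and right subtrees.
Root 29: left subtree has 4 nodes {17, 16, 34, 10}, right has 8 {12, 7, 32, 1, 21, 6, 25, 20}.
  Root 10: left subtree has 3 nodes {17, 16, 34}, right has 0 { }.
    Root 16: left subtree has 1 node {17}, right has 1 {34}.
  Root 20: left subtree has 7 nodes {12, 7, 32, 1, 21, 6, 25}, right has 0 { }.
    Root 12: left subtree has 0 nodes { }, right has 6 {7, 32, 1, 21, 6, 25}.
      Root 21: left subtree has 3 nodes {7, 32, 1}, right has 2 {6, 25}.
        Root 7: left subtree has 0 nodes { }, right has 2 {32, 1}.
          Root 1: left subtree has 1 node {32}, right has 0 { }.
        Root 6: left subtree has 0 nodes { }, right has 1 {25}.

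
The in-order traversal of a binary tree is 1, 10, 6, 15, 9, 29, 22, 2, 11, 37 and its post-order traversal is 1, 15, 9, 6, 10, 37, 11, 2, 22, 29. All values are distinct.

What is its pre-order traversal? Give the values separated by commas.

The last element of post-order is the root; it splits in-order into left and right subtrees.
Root 29: left subtree has 5 nodes {1, 10, 6, 15, 9}, right has 4 {22, 2, 11, 37}.
  Root 10: left subtree has 1 node {1}, right has 3 {6, 15, 9}.
    Root 6: left subtree has 0 nodes { }, right has 2 {15, 9}.
      Root 9: left subtree has 1 node {15}, right has 0 { }.
  Root 22: left subtree has 0 nodes { }, right has 3 {2, 11, 37}.
    Root 2: left subtree has 0 nodes { }, right has 2 {11, 37}.
      Root 11: left subtree has 0 nodes { }, right has 1 {37}.

29, 10, 1, 6, 9, 15, 22, 2, 11, 37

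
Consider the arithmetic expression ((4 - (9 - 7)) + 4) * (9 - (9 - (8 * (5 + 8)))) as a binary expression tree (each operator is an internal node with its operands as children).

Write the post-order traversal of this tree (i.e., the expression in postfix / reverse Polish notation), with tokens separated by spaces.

Post-order on an expression tree gives postfix notation: for each operator, emit left operand, right operand, then the operator.

4 9 7 - - 4 + 9 9 8 5 8 + * - - *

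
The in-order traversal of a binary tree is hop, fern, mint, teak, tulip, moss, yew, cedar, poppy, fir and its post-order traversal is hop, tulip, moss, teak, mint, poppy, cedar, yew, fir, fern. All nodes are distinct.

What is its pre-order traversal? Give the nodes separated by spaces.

fern hop fir yew mint teak moss tulip cedar poppy

The last element of post-order is the root; it splits in-order into left and right subtrees.
Root fern: left subtree has 1 node {hop}, right has 8 {mint, teak, tulip, moss, yew, cedar, poppy, fir}.
  Root fir: left subtree has 7 nodes {mint, teak, tulip, moss, yew, cedar, poppy}, right has 0 { }.
    Root yew: left subtree has 4 nodes {mint, teak, tulip, moss}, right has 2 {cedar, poppy}.
      Root mint: left subtree has 0 nodes { }, right has 3 {teak, tulip, moss}.
        Root teak: left subtree has 0 nodes { }, right has 2 {tulip, moss}.
          Root moss: left subtree has 1 node {tulip}, right has 0 { }.
      Root cedar: left subtree has 0 nodes { }, right has 1 {poppy}.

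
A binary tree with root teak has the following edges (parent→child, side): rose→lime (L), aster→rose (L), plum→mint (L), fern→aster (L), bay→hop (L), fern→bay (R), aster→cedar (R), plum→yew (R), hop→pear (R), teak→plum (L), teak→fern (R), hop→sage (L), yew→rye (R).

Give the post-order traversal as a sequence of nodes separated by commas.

mint, rye, yew, plum, lime, rose, cedar, aster, sage, pear, hop, bay, fern, teak

Post-order visits the left subtree, then the right subtree, then the node.
At teak: go left to plum.
  At plum: go left to mint.
    mint is a leaf — visit mint.
  At plum: go right to yew.
    At yew: no left child.
    At yew: go right to rye.
      rye is a leaf — visit rye.
    Visit yew.
  Visit plum.
At teak: go right to fern.
  At fern: go left to aster.
    At aster: go left to rose.
      At rose: go left to lime.
        lime is a leaf — visit lime.
      At rose: no right child.
      Visit rose.
    At aster: go right to cedar.
      cedar is a leaf — visit cedar.
    Visit aster.
  At fern: go right to bay.
    At bay: go left to hop.
      At hop: go left to sage.
        sage is a leaf — visit sage.
      At hop: go right to pear.
        pear is a leaf — visit pear.
      Visit hop.
    At bay: no right child.
    Visit bay.
  Visit fern.
Visit teak.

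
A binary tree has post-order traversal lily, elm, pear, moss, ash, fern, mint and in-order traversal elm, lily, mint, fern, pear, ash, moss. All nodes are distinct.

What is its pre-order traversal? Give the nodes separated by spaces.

mint elm lily fern ash pear moss

The last element of post-order is the root; it splits in-order into left and right subtrees.
Root mint: left subtree has 2 nodes {elm, lily}, right has 4 {fern, pear, ash, moss}.
  Root elm: left subtree has 0 nodes { }, right has 1 {lily}.
  Root fern: left subtree has 0 nodes { }, right has 3 {pear, ash, moss}.
    Root ash: left subtree has 1 node {pear}, right has 1 {moss}.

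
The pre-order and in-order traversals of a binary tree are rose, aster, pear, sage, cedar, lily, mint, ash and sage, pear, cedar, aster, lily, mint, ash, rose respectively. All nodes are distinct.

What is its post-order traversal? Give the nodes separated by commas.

sage, cedar, pear, ash, mint, lily, aster, rose

The first element of pre-order is the root; it splits in-order into left and right subtrees.
Root rose: left subtree has 7 nodes {sage, pear, cedar, aster, lily, mint, ash}, right has 0 { }.
  Root aster: left subtree has 3 nodes {sage, pear, cedar}, right has 3 {lily, mint, ash}.
    Root pear: left subtree has 1 node {sage}, right has 1 {cedar}.
    Root lily: left subtree has 0 nodes { }, right has 2 {mint, ash}.
      Root mint: left subtree has 0 nodes { }, right has 1 {ash}.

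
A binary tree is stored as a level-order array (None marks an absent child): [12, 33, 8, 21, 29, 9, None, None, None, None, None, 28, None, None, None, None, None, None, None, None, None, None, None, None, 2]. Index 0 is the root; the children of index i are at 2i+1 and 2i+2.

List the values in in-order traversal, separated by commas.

In-order visits the left subtree, then the node, then the right subtree.
At 12: go left to 33.
  At 33: go left to 21.
    21 is a leaf — visit 21.
  Visit 33.
  At 33: go right to 29.
    29 is a leaf — visit 29.
Visit 12.
At 12: go right to 8.
  At 8: go left to 9.
    At 9: go left to 28.
      At 28: no left child.
      Visit 28.
      At 28: go right to 2.
        2 is a leaf — visit 2.
    Visit 9.
    At 9: no right child.
  Visit 8.
  At 8: no right child.

21, 33, 29, 12, 28, 2, 9, 8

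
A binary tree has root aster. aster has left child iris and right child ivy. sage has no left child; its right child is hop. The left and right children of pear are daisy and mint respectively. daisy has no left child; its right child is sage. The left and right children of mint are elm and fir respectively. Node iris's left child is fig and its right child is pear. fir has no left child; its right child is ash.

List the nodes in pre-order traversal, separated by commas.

Pre-order visits the node, then its left subtree, then its right subtree.
Visit aster.
At aster: go left to iris.
  Visit iris.
  At iris: go left to fig.
    fig is a leaf — visit fig.
  At iris: go right to pear.
    Visit pear.
    At pear: go left to daisy.
      Visit daisy.
      At daisy: no left child.
      At daisy: go right to sage.
        Visit sage.
        At sage: no left child.
        At sage: go right to hop.
          hop is a leaf — visit hop.
    At pear: go right to mint.
      Visit mint.
      At mint: go left to elm.
        elm is a leaf — visit elm.
      At mint: go right to fir.
        Visit fir.
        At fir: no left child.
        At fir: go right to ash.
          ash is a leaf — visit ash.
At aster: go right to ivy.
  ivy is a leaf — visit ivy.

aster, iris, fig, pear, daisy, sage, hop, mint, elm, fir, ash, ivy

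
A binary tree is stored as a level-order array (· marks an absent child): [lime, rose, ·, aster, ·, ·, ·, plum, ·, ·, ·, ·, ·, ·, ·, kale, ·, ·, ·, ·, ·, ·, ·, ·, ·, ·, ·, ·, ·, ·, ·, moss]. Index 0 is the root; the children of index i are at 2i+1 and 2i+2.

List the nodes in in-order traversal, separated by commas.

In-order visits the left subtree, then the node, then the right subtree.
At lime: go left to rose.
  At rose: go left to aster.
    At aster: go left to plum.
      At plum: go left to kale.
        At kale: go left to moss.
          moss is a leaf — visit moss.
        Visit kale.
        At kale: no right child.
      Visit plum.
      At plum: no right child.
    Visit aster.
    At aster: no right child.
  Visit rose.
  At rose: no right child.
Visit lime.
At lime: no right child.

moss, kale, plum, aster, rose, lime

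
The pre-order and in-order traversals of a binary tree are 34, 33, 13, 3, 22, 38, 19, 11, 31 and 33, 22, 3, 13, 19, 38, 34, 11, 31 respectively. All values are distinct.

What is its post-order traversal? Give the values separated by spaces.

22 3 19 38 13 33 31 11 34

The first element of pre-order is the root; it splits in-order into left and right subtrees.
Root 34: left subtree has 6 nodes {33, 22, 3, 13, 19, 38}, right has 2 {11, 31}.
  Root 33: left subtree has 0 nodes { }, right has 5 {22, 3, 13, 19, 38}.
    Root 13: left subtree has 2 nodes {22, 3}, right has 2 {19, 38}.
      Root 3: left subtree has 1 node {22}, right has 0 { }.
      Root 38: left subtree has 1 node {19}, right has 0 { }.
  Root 11: left subtree has 0 nodes { }, right has 1 {31}.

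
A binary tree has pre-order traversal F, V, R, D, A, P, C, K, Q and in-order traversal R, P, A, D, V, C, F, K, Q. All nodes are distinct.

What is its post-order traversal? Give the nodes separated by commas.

P, A, D, R, C, V, Q, K, F

The first element of pre-order is the root; it splits in-order into left and right subtrees.
Root F: left subtree has 6 nodes {R, P, A, D, V, C}, right has 2 {K, Q}.
  Root V: left subtree has 4 nodes {R, P, A, D}, right has 1 {C}.
    Root R: left subtree has 0 nodes { }, right has 3 {P, A, D}.
      Root D: left subtree has 2 nodes {P, A}, right has 0 { }.
        Root A: left subtree has 1 node {P}, right has 0 { }.
  Root K: left subtree has 0 nodes { }, right has 1 {Q}.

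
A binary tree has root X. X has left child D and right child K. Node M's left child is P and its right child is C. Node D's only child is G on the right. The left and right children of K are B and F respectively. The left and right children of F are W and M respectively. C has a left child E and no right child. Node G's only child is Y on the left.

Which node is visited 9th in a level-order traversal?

M

Level-order visits nodes level by level from the root, left to right within each level.
Level 0: X
Level 1: D, K
Level 2: G, B, F
Level 3: Y, W, M
Level 4: P, C
Level 5: E
Full level-order sequence: X, D, K, G, B, F, Y, W, M, P, C, E.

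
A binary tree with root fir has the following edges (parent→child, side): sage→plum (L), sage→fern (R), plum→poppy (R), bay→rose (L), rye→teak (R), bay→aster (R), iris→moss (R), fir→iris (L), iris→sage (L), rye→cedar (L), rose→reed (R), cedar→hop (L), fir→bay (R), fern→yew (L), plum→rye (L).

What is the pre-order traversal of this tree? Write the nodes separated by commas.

Pre-order visits the node, then its left subtree, then its right subtree.
Visit fir.
At fir: go left to iris.
  Visit iris.
  At iris: go left to sage.
    Visit sage.
    At sage: go left to plum.
      Visit plum.
      At plum: go left to rye.
        Visit rye.
        At rye: go left to cedar.
          Visit cedar.
          At cedar: go left to hop.
            hop is a leaf — visit hop.
          At cedar: no right child.
        At rye: go right to teak.
          teak is a leaf — visit teak.
      At plum: go right to poppy.
        poppy is a leaf — visit poppy.
    At sage: go right to fern.
      Visit fern.
      At fern: go left to yew.
        yew is a leaf — visit yew.
      At fern: no right child.
  At iris: go right to moss.
    moss is a leaf — visit moss.
At fir: go right to bay.
  Visit bay.
  At bay: go left to rose.
    Visit rose.
    At rose: no left child.
    At rose: go right to reed.
      reed is a leaf — visit reed.
  At bay: go right to aster.
    aster is a leaf — visit aster.

fir, iris, sage, plum, rye, cedar, hop, teak, poppy, fern, yew, moss, bay, rose, reed, aster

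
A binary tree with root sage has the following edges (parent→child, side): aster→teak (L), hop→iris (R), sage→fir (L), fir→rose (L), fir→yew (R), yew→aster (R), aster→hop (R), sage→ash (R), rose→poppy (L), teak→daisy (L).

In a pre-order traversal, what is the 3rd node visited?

rose

Pre-order visits the node, then its left subtree, then its right subtree.
Visit sage.
At sage: go left to fir.
  Visit fir.
  At fir: go left to rose.
    Visit rose.
    At rose: go left to poppy.
      poppy is a leaf — visit poppy.
    At rose: no right child.
  At fir: go right to yew.
    Visit yew.
    At yew: no left child.
    At yew: go right to aster.
      Visit aster.
      At aster: go left to teak.
        Visit teak.
        At teak: go left to daisy.
          daisy is a leaf — visit daisy.
        At teak: no right child.
      At aster: go right to hop.
        Visit hop.
        At hop: no left child.
        At hop: go right to iris.
          iris is a leaf — visit iris.
At sage: go right to ash.
  ash is a leaf — visit ash.
Full pre-order sequence: sage, fir, rose, poppy, yew, aster, teak, daisy, hop, iris, ash.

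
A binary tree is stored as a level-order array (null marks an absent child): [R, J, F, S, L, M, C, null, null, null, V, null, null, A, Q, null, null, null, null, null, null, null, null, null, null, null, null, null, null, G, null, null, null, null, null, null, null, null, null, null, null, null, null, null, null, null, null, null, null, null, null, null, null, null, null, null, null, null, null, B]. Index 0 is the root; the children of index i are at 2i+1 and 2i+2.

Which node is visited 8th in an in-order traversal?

In-order visits the left subtree, then the node, then the right subtree.
At R: go left to J.
  At J: go left to S.
    S is a leaf — visit S.
  Visit J.
  At J: go right to L.
    At L: no left child.
    Visit L.
    At L: go right to V.
      V is a leaf — visit V.
Visit R.
At R: go right to F.
  At F: go left to M.
    M is a leaf — visit M.
  Visit F.
  At F: go right to C.
    At C: go left to A.
      A is a leaf — visit A.
    Visit C.
    At C: go right to Q.
      At Q: go left to G.
        At G: go left to B.
          B is a leaf — visit B.
        Visit G.
        At G: no right child.
      Visit Q.
      At Q: no right child.
Full in-order sequence: S, J, L, V, R, M, F, A, C, B, G, Q.

A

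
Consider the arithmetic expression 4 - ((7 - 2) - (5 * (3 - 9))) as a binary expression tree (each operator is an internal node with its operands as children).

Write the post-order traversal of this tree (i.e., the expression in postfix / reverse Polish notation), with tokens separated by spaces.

Post-order on an expression tree gives postfix notation: for each operator, emit left operand, right operand, then the operator.

4 7 2 - 5 3 9 - * - -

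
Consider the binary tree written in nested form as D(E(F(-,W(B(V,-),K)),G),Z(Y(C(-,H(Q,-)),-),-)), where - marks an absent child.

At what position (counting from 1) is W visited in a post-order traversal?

Post-order visits the left subtree, then the right subtree, then the node.
At D: go left to E.
  At E: go left to F.
    At F: no left child.
    At F: go right to W.
      At W: go left to B.
        At B: go left to V.
          V is a leaf — visit V.
        At B: no right child.
        Visit B.
      At W: go right to K.
        K is a leaf — visit K.
      Visit W.
    Visit F.
  At E: go right to G.
    G is a leaf — visit G.
  Visit E.
At D: go right to Z.
  At Z: go left to Y.
    At Y: go left to C.
      At C: no left child.
      At C: go right to H.
        At H: go left to Q.
          Q is a leaf — visit Q.
        At H: no right child.
        Visit H.
      Visit C.
    At Y: no right child.
    Visit Y.
  At Z: no right child.
  Visit Z.
Visit D.
Full post-order sequence: V, B, K, W, F, G, E, Q, H, C, Y, Z, D.

4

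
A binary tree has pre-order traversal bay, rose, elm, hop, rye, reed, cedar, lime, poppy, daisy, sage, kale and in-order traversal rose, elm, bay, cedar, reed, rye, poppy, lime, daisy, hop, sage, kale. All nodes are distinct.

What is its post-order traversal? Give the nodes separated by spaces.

The first element of pre-order is the root; it splits in-order into left and right subtrees.
Root bay: left subtree has 2 nodes {rose, elm}, right has 9 {cedar, reed, rye, poppy, lime, daisy, hop, sage, kale}.
  Root rose: left subtree has 0 nodes { }, right has 1 {elm}.
  Root hop: left subtree has 6 nodes {cedar, reed, rye, poppy, lime, daisy}, right has 2 {sage, kale}.
    Root rye: left subtree has 2 nodes {cedar, reed}, right has 3 {poppy, lime, daisy}.
      Root reed: left subtree has 1 node {cedar}, right has 0 { }.
      Root lime: left subtree has 1 node {poppy}, right has 1 {daisy}.
    Root sage: left subtree has 0 nodes { }, right has 1 {kale}.

elm rose cedar reed poppy daisy lime rye kale sage hop bay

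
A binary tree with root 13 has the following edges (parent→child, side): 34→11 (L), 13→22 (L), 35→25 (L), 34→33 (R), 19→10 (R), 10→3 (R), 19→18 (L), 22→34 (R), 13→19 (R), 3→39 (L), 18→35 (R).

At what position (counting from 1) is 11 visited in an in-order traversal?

2

In-order visits the left subtree, then the node, then the right subtree.
At 13: go left to 22.
  At 22: no left child.
  Visit 22.
  At 22: go right to 34.
    At 34: go left to 11.
      11 is a leaf — visit 11.
    Visit 34.
    At 34: go right to 33.
      33 is a leaf — visit 33.
Visit 13.
At 13: go right to 19.
  At 19: go left to 18.
    At 18: no left child.
    Visit 18.
    At 18: go right to 35.
      At 35: go left to 25.
        25 is a leaf — visit 25.
      Visit 35.
      At 35: no right child.
  Visit 19.
  At 19: go right to 10.
    At 10: no left child.
    Visit 10.
    At 10: go right to 3.
      At 3: go left to 39.
        39 is a leaf — visit 39.
      Visit 3.
      At 3: no right child.
Full in-order sequence: 22, 11, 34, 33, 13, 18, 25, 35, 19, 10, 39, 3.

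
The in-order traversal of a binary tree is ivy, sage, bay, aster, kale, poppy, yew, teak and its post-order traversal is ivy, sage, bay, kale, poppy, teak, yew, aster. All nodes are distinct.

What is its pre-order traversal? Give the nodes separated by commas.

The last element of post-order is the root; it splits in-order into left and right subtrees.
Root aster: left subtree has 3 nodes {ivy, sage, bay}, right has 4 {kale, poppy, yew, teak}.
  Root bay: left subtree has 2 nodes {ivy, sage}, right has 0 { }.
    Root sage: left subtree has 1 node {ivy}, right has 0 { }.
  Root yew: left subtree has 2 nodes {kale, poppy}, right has 1 {teak}.
    Root poppy: left subtree has 1 node {kale}, right has 0 { }.

aster, bay, sage, ivy, yew, poppy, kale, teak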